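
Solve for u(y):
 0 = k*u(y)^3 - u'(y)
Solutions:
 u(y) = -sqrt(2)*sqrt(-1/(C1 + k*y))/2
 u(y) = sqrt(2)*sqrt(-1/(C1 + k*y))/2


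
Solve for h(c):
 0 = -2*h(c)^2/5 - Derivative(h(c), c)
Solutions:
 h(c) = 5/(C1 + 2*c)


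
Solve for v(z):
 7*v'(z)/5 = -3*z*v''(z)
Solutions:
 v(z) = C1 + C2*z^(8/15)


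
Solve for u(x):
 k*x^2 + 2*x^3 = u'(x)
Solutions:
 u(x) = C1 + k*x^3/3 + x^4/2


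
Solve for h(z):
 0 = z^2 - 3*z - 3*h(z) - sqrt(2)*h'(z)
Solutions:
 h(z) = C1*exp(-3*sqrt(2)*z/2) + z^2/3 - z - 2*sqrt(2)*z/9 + 4/27 + sqrt(2)/3


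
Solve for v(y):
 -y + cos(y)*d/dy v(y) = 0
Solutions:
 v(y) = C1 + Integral(y/cos(y), y)


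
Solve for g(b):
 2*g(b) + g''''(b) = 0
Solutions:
 g(b) = (C1*sin(2^(3/4)*b/2) + C2*cos(2^(3/4)*b/2))*exp(-2^(3/4)*b/2) + (C3*sin(2^(3/4)*b/2) + C4*cos(2^(3/4)*b/2))*exp(2^(3/4)*b/2)


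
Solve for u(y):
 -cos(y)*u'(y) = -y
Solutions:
 u(y) = C1 + Integral(y/cos(y), y)


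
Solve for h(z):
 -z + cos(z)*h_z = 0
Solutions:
 h(z) = C1 + Integral(z/cos(z), z)


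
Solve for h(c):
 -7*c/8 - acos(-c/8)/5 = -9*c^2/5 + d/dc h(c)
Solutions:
 h(c) = C1 + 3*c^3/5 - 7*c^2/16 - c*acos(-c/8)/5 - sqrt(64 - c^2)/5


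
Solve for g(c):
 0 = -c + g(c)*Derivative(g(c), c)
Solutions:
 g(c) = -sqrt(C1 + c^2)
 g(c) = sqrt(C1 + c^2)


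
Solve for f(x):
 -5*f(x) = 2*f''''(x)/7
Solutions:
 f(x) = (C1*sin(70^(1/4)*x/2) + C2*cos(70^(1/4)*x/2))*exp(-70^(1/4)*x/2) + (C3*sin(70^(1/4)*x/2) + C4*cos(70^(1/4)*x/2))*exp(70^(1/4)*x/2)


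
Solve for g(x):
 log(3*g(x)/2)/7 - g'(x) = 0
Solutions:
 7*Integral(1/(-log(_y) - log(3) + log(2)), (_y, g(x))) = C1 - x


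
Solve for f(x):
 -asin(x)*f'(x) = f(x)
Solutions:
 f(x) = C1*exp(-Integral(1/asin(x), x))


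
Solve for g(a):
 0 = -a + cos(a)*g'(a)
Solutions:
 g(a) = C1 + Integral(a/cos(a), a)


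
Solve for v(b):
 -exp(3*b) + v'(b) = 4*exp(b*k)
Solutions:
 v(b) = C1 + exp(3*b)/3 + 4*exp(b*k)/k


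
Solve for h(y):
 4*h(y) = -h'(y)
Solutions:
 h(y) = C1*exp(-4*y)


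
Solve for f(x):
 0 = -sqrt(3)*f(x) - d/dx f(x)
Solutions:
 f(x) = C1*exp(-sqrt(3)*x)


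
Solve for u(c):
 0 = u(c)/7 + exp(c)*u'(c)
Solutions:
 u(c) = C1*exp(exp(-c)/7)


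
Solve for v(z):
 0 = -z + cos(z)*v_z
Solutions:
 v(z) = C1 + Integral(z/cos(z), z)


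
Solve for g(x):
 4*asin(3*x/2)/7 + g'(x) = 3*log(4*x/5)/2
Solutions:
 g(x) = C1 + 3*x*log(x)/2 - 4*x*asin(3*x/2)/7 - 3*x*log(5)/2 - 3*x/2 + 3*x*log(2) - 4*sqrt(4 - 9*x^2)/21


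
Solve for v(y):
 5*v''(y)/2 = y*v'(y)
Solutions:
 v(y) = C1 + C2*erfi(sqrt(5)*y/5)


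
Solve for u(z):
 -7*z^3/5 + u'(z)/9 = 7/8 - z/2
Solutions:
 u(z) = C1 + 63*z^4/20 - 9*z^2/4 + 63*z/8


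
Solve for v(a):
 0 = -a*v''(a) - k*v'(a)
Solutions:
 v(a) = C1 + a^(1 - re(k))*(C2*sin(log(a)*Abs(im(k))) + C3*cos(log(a)*im(k)))


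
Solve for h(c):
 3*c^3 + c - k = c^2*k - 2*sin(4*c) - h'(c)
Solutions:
 h(c) = C1 - 3*c^4/4 + c^3*k/3 - c^2/2 + c*k + cos(4*c)/2


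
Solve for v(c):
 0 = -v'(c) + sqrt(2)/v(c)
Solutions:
 v(c) = -sqrt(C1 + 2*sqrt(2)*c)
 v(c) = sqrt(C1 + 2*sqrt(2)*c)


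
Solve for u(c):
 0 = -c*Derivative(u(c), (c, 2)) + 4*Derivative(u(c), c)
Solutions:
 u(c) = C1 + C2*c^5


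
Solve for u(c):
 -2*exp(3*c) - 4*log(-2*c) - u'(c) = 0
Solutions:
 u(c) = C1 - 4*c*log(-c) + 4*c*(1 - log(2)) - 2*exp(3*c)/3


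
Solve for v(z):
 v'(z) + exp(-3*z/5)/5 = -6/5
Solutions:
 v(z) = C1 - 6*z/5 + exp(-3*z/5)/3


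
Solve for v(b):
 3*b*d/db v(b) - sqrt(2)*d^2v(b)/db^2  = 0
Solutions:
 v(b) = C1 + C2*erfi(2^(1/4)*sqrt(3)*b/2)


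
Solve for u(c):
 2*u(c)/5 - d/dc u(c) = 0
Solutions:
 u(c) = C1*exp(2*c/5)


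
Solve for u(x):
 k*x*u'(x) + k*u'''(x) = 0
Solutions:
 u(x) = C1 + Integral(C2*airyai(-x) + C3*airybi(-x), x)


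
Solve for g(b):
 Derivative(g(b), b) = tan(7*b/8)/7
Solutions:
 g(b) = C1 - 8*log(cos(7*b/8))/49


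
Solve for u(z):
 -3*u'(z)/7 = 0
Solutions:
 u(z) = C1


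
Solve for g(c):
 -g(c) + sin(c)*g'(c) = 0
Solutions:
 g(c) = C1*sqrt(cos(c) - 1)/sqrt(cos(c) + 1)


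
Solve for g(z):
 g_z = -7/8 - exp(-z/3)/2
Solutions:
 g(z) = C1 - 7*z/8 + 3*exp(-z/3)/2


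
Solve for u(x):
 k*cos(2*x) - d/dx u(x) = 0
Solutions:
 u(x) = C1 + k*sin(2*x)/2


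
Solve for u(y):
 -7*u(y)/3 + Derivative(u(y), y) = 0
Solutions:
 u(y) = C1*exp(7*y/3)


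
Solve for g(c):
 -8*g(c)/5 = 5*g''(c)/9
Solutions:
 g(c) = C1*sin(6*sqrt(2)*c/5) + C2*cos(6*sqrt(2)*c/5)


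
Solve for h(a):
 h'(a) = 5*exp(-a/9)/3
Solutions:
 h(a) = C1 - 15*exp(-a/9)


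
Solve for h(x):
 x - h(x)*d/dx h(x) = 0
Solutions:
 h(x) = -sqrt(C1 + x^2)
 h(x) = sqrt(C1 + x^2)


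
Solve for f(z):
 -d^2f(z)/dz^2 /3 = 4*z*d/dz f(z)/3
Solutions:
 f(z) = C1 + C2*erf(sqrt(2)*z)


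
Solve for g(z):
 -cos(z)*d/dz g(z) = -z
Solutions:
 g(z) = C1 + Integral(z/cos(z), z)


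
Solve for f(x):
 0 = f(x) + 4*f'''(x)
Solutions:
 f(x) = C3*exp(-2^(1/3)*x/2) + (C1*sin(2^(1/3)*sqrt(3)*x/4) + C2*cos(2^(1/3)*sqrt(3)*x/4))*exp(2^(1/3)*x/4)


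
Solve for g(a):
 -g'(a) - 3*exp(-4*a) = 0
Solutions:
 g(a) = C1 + 3*exp(-4*a)/4


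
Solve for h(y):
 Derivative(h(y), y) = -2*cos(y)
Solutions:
 h(y) = C1 - 2*sin(y)


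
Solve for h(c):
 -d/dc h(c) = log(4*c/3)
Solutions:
 h(c) = C1 - c*log(c) + c*log(3/4) + c


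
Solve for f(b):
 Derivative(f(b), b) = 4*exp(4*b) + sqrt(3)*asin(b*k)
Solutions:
 f(b) = C1 + sqrt(3)*Piecewise((b*asin(b*k) + sqrt(-b^2*k^2 + 1)/k, Ne(k, 0)), (0, True)) + exp(4*b)


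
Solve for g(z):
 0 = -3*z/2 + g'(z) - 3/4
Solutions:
 g(z) = C1 + 3*z^2/4 + 3*z/4


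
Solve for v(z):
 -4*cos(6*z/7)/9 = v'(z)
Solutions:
 v(z) = C1 - 14*sin(6*z/7)/27


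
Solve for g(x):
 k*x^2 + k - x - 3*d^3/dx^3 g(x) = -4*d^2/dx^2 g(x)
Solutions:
 g(x) = C1 + C2*x + C3*exp(4*x/3) - k*x^4/48 + x^3*(2 - 3*k)/48 + x^2*(6 - 17*k)/64


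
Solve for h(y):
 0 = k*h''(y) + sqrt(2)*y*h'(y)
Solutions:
 h(y) = C1 + C2*sqrt(k)*erf(2^(3/4)*y*sqrt(1/k)/2)


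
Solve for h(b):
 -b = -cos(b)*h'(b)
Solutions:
 h(b) = C1 + Integral(b/cos(b), b)


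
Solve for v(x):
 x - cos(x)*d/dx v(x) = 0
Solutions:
 v(x) = C1 + Integral(x/cos(x), x)


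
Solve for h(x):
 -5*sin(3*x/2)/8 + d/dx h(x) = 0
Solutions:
 h(x) = C1 - 5*cos(3*x/2)/12


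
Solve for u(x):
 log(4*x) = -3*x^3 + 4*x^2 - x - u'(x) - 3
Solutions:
 u(x) = C1 - 3*x^4/4 + 4*x^3/3 - x^2/2 - x*log(x) - 2*x - x*log(4)


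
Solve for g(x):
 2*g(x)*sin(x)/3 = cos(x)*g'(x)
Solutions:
 g(x) = C1/cos(x)^(2/3)


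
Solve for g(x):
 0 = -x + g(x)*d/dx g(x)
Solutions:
 g(x) = -sqrt(C1 + x^2)
 g(x) = sqrt(C1 + x^2)


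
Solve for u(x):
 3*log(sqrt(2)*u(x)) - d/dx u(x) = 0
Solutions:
 -2*Integral(1/(2*log(_y) + log(2)), (_y, u(x)))/3 = C1 - x


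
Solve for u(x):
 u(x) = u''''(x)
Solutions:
 u(x) = C1*exp(-x) + C2*exp(x) + C3*sin(x) + C4*cos(x)


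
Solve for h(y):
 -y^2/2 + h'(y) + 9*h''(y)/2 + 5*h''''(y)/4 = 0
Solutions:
 h(y) = C1 + C2*exp(-10^(1/3)*y*(-(5 + sqrt(295))^(1/3) + 3*10^(1/3)/(5 + sqrt(295))^(1/3))/10)*sin(10^(1/3)*sqrt(3)*y*(3*10^(1/3)/(5 + sqrt(295))^(1/3) + (5 + sqrt(295))^(1/3))/10) + C3*exp(-10^(1/3)*y*(-(5 + sqrt(295))^(1/3) + 3*10^(1/3)/(5 + sqrt(295))^(1/3))/10)*cos(10^(1/3)*sqrt(3)*y*(3*10^(1/3)/(5 + sqrt(295))^(1/3) + (5 + sqrt(295))^(1/3))/10) + C4*exp(10^(1/3)*y*(-(5 + sqrt(295))^(1/3) + 3*10^(1/3)/(5 + sqrt(295))^(1/3))/5) + y^3/6 - 9*y^2/4 + 81*y/4


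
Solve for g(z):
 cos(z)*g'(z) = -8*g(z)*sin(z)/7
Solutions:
 g(z) = C1*cos(z)^(8/7)


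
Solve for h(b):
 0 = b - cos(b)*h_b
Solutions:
 h(b) = C1 + Integral(b/cos(b), b)


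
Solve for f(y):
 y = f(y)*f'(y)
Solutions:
 f(y) = -sqrt(C1 + y^2)
 f(y) = sqrt(C1 + y^2)


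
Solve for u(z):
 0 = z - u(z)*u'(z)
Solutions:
 u(z) = -sqrt(C1 + z^2)
 u(z) = sqrt(C1 + z^2)


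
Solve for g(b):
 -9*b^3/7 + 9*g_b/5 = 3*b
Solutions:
 g(b) = C1 + 5*b^4/28 + 5*b^2/6


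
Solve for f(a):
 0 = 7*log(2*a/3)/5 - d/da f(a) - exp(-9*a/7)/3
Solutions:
 f(a) = C1 + 7*a*log(a)/5 + 7*a*(-log(3) - 1 + log(2))/5 + 7*exp(-9*a/7)/27


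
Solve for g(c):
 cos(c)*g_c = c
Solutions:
 g(c) = C1 + Integral(c/cos(c), c)


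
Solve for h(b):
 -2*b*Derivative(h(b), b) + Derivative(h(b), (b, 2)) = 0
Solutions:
 h(b) = C1 + C2*erfi(b)


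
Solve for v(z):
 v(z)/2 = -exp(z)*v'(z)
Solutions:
 v(z) = C1*exp(exp(-z)/2)


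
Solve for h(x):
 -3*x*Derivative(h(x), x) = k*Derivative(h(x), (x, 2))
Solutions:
 h(x) = C1 + C2*sqrt(k)*erf(sqrt(6)*x*sqrt(1/k)/2)


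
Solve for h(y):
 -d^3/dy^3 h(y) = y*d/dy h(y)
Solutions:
 h(y) = C1 + Integral(C2*airyai(-y) + C3*airybi(-y), y)


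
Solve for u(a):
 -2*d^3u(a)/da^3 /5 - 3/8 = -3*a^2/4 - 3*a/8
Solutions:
 u(a) = C1 + C2*a + C3*a^2 + a^5/32 + 5*a^4/128 - 5*a^3/32


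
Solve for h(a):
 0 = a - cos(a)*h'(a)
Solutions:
 h(a) = C1 + Integral(a/cos(a), a)


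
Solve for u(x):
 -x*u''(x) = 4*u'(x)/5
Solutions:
 u(x) = C1 + C2*x^(1/5)


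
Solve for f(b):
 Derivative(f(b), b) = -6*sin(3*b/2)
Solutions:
 f(b) = C1 + 4*cos(3*b/2)


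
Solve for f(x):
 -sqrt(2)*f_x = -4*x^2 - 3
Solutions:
 f(x) = C1 + 2*sqrt(2)*x^3/3 + 3*sqrt(2)*x/2


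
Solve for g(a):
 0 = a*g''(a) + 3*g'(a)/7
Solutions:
 g(a) = C1 + C2*a^(4/7)


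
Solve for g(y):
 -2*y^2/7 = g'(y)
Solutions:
 g(y) = C1 - 2*y^3/21


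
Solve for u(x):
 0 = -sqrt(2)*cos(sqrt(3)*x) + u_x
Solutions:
 u(x) = C1 + sqrt(6)*sin(sqrt(3)*x)/3


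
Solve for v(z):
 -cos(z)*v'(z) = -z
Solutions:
 v(z) = C1 + Integral(z/cos(z), z)


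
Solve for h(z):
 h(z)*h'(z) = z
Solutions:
 h(z) = -sqrt(C1 + z^2)
 h(z) = sqrt(C1 + z^2)


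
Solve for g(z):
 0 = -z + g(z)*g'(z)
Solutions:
 g(z) = -sqrt(C1 + z^2)
 g(z) = sqrt(C1 + z^2)


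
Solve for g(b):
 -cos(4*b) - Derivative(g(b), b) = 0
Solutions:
 g(b) = C1 - sin(4*b)/4


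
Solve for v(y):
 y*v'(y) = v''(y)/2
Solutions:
 v(y) = C1 + C2*erfi(y)


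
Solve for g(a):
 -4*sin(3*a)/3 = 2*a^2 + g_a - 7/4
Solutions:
 g(a) = C1 - 2*a^3/3 + 7*a/4 + 4*cos(3*a)/9


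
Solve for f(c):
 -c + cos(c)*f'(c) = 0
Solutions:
 f(c) = C1 + Integral(c/cos(c), c)


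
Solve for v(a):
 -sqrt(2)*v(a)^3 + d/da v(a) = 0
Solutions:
 v(a) = -sqrt(2)*sqrt(-1/(C1 + sqrt(2)*a))/2
 v(a) = sqrt(2)*sqrt(-1/(C1 + sqrt(2)*a))/2


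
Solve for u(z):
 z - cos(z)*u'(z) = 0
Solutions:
 u(z) = C1 + Integral(z/cos(z), z)


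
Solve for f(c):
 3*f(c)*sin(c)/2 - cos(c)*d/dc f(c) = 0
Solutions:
 f(c) = C1/cos(c)^(3/2)


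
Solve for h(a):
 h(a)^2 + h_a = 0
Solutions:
 h(a) = 1/(C1 + a)


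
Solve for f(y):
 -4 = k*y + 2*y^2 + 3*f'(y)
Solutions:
 f(y) = C1 - k*y^2/6 - 2*y^3/9 - 4*y/3


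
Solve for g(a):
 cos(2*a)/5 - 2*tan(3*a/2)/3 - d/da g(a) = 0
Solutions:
 g(a) = C1 + 4*log(cos(3*a/2))/9 + sin(2*a)/10


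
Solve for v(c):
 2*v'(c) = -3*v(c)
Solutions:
 v(c) = C1*exp(-3*c/2)


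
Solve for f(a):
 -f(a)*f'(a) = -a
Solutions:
 f(a) = -sqrt(C1 + a^2)
 f(a) = sqrt(C1 + a^2)


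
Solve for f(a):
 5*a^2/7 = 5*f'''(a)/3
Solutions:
 f(a) = C1 + C2*a + C3*a^2 + a^5/140


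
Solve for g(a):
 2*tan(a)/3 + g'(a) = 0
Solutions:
 g(a) = C1 + 2*log(cos(a))/3


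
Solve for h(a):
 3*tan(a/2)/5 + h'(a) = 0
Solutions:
 h(a) = C1 + 6*log(cos(a/2))/5


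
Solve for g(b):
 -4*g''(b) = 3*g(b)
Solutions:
 g(b) = C1*sin(sqrt(3)*b/2) + C2*cos(sqrt(3)*b/2)


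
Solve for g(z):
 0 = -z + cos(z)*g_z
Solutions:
 g(z) = C1 + Integral(z/cos(z), z)


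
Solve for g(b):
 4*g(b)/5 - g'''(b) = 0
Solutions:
 g(b) = C3*exp(10^(2/3)*b/5) + (C1*sin(10^(2/3)*sqrt(3)*b/10) + C2*cos(10^(2/3)*sqrt(3)*b/10))*exp(-10^(2/3)*b/10)


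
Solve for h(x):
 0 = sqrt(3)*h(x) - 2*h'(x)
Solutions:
 h(x) = C1*exp(sqrt(3)*x/2)


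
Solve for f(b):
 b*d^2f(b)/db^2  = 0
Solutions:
 f(b) = C1 + C2*b


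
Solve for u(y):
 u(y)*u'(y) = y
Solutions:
 u(y) = -sqrt(C1 + y^2)
 u(y) = sqrt(C1 + y^2)


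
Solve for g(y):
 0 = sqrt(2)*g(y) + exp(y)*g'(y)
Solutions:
 g(y) = C1*exp(sqrt(2)*exp(-y))


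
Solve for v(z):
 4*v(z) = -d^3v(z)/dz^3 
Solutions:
 v(z) = C3*exp(-2^(2/3)*z) + (C1*sin(2^(2/3)*sqrt(3)*z/2) + C2*cos(2^(2/3)*sqrt(3)*z/2))*exp(2^(2/3)*z/2)


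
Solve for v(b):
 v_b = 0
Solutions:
 v(b) = C1


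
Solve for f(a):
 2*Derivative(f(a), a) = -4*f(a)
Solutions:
 f(a) = C1*exp(-2*a)


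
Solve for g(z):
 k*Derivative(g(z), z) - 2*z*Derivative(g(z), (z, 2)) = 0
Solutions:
 g(z) = C1 + z^(re(k)/2 + 1)*(C2*sin(log(z)*Abs(im(k))/2) + C3*cos(log(z)*im(k)/2))


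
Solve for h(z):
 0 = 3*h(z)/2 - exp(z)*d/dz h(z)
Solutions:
 h(z) = C1*exp(-3*exp(-z)/2)


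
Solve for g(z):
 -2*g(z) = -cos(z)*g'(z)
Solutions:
 g(z) = C1*(sin(z) + 1)/(sin(z) - 1)


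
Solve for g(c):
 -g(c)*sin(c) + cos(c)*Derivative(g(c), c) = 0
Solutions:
 g(c) = C1/cos(c)


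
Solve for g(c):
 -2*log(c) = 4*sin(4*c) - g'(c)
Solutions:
 g(c) = C1 + 2*c*log(c) - 2*c - cos(4*c)


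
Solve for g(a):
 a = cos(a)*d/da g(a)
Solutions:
 g(a) = C1 + Integral(a/cos(a), a)


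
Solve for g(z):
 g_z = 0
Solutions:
 g(z) = C1


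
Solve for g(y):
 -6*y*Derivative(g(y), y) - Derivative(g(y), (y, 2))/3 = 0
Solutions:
 g(y) = C1 + C2*erf(3*y)


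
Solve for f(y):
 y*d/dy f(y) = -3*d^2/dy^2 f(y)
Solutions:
 f(y) = C1 + C2*erf(sqrt(6)*y/6)


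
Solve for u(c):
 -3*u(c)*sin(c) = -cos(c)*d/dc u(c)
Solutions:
 u(c) = C1/cos(c)^3


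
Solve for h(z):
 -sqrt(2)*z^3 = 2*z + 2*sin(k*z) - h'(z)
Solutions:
 h(z) = C1 + sqrt(2)*z^4/4 + z^2 - 2*cos(k*z)/k


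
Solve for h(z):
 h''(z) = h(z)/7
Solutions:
 h(z) = C1*exp(-sqrt(7)*z/7) + C2*exp(sqrt(7)*z/7)


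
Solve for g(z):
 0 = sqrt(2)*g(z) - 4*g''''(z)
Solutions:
 g(z) = C1*exp(-2^(5/8)*z/2) + C2*exp(2^(5/8)*z/2) + C3*sin(2^(5/8)*z/2) + C4*cos(2^(5/8)*z/2)


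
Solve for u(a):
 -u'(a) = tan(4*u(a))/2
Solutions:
 u(a) = -asin(C1*exp(-2*a))/4 + pi/4
 u(a) = asin(C1*exp(-2*a))/4


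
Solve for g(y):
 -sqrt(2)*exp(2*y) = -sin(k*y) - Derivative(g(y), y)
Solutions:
 g(y) = C1 + sqrt(2)*exp(2*y)/2 + cos(k*y)/k


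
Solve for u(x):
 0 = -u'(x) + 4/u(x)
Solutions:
 u(x) = -sqrt(C1 + 8*x)
 u(x) = sqrt(C1 + 8*x)


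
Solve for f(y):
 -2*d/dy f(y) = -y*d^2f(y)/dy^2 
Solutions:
 f(y) = C1 + C2*y^3


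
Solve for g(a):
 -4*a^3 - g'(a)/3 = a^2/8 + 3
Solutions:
 g(a) = C1 - 3*a^4 - a^3/8 - 9*a


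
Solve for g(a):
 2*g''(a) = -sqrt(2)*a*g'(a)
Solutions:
 g(a) = C1 + C2*erf(2^(1/4)*a/2)


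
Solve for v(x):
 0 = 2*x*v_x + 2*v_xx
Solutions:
 v(x) = C1 + C2*erf(sqrt(2)*x/2)


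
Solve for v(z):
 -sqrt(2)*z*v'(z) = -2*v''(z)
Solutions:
 v(z) = C1 + C2*erfi(2^(1/4)*z/2)


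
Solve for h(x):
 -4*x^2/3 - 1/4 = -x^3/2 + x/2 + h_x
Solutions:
 h(x) = C1 + x^4/8 - 4*x^3/9 - x^2/4 - x/4


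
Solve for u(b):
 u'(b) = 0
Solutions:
 u(b) = C1


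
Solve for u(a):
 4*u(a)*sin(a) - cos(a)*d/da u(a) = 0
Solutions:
 u(a) = C1/cos(a)^4


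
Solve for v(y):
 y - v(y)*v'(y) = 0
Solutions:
 v(y) = -sqrt(C1 + y^2)
 v(y) = sqrt(C1 + y^2)


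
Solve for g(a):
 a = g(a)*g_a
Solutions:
 g(a) = -sqrt(C1 + a^2)
 g(a) = sqrt(C1 + a^2)


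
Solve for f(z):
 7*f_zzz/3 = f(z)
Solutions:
 f(z) = C3*exp(3^(1/3)*7^(2/3)*z/7) + (C1*sin(3^(5/6)*7^(2/3)*z/14) + C2*cos(3^(5/6)*7^(2/3)*z/14))*exp(-3^(1/3)*7^(2/3)*z/14)


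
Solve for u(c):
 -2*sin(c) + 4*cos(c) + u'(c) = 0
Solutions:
 u(c) = C1 - 4*sin(c) - 2*cos(c)


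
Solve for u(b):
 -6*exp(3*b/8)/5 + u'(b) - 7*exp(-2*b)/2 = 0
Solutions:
 u(b) = C1 + 16*exp(3*b/8)/5 - 7*exp(-2*b)/4


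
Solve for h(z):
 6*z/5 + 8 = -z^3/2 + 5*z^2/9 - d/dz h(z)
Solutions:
 h(z) = C1 - z^4/8 + 5*z^3/27 - 3*z^2/5 - 8*z


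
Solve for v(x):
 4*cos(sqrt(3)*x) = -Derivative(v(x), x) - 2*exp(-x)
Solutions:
 v(x) = C1 - 4*sqrt(3)*sin(sqrt(3)*x)/3 + 2*exp(-x)


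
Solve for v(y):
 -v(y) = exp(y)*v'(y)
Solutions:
 v(y) = C1*exp(exp(-y))


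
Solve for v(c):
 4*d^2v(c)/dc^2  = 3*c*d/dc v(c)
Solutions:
 v(c) = C1 + C2*erfi(sqrt(6)*c/4)


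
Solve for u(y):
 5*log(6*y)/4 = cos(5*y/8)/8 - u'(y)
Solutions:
 u(y) = C1 - 5*y*log(y)/4 - 5*y*log(6)/4 + 5*y/4 + sin(5*y/8)/5


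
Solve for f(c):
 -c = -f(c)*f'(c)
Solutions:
 f(c) = -sqrt(C1 + c^2)
 f(c) = sqrt(C1 + c^2)


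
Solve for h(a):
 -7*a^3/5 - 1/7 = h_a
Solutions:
 h(a) = C1 - 7*a^4/20 - a/7


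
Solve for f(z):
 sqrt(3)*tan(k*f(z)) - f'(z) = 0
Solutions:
 f(z) = Piecewise((-asin(exp(C1*k + sqrt(3)*k*z))/k + pi/k, Ne(k, 0)), (nan, True))
 f(z) = Piecewise((asin(exp(C1*k + sqrt(3)*k*z))/k, Ne(k, 0)), (nan, True))


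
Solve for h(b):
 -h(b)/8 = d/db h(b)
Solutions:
 h(b) = C1*exp(-b/8)


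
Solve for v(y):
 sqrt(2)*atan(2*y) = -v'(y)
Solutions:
 v(y) = C1 - sqrt(2)*(y*atan(2*y) - log(4*y^2 + 1)/4)


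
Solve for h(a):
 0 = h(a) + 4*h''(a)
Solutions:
 h(a) = C1*sin(a/2) + C2*cos(a/2)


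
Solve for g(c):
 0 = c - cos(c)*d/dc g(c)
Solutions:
 g(c) = C1 + Integral(c/cos(c), c)


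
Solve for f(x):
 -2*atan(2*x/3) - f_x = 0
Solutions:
 f(x) = C1 - 2*x*atan(2*x/3) + 3*log(4*x^2 + 9)/2


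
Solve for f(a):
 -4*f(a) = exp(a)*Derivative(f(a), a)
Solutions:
 f(a) = C1*exp(4*exp(-a))


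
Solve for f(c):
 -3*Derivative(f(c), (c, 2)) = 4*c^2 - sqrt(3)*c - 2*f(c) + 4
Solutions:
 f(c) = C1*exp(-sqrt(6)*c/3) + C2*exp(sqrt(6)*c/3) + 2*c^2 - sqrt(3)*c/2 + 8


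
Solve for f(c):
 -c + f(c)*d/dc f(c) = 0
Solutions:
 f(c) = -sqrt(C1 + c^2)
 f(c) = sqrt(C1 + c^2)


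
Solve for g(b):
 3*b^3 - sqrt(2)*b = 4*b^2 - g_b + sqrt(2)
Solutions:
 g(b) = C1 - 3*b^4/4 + 4*b^3/3 + sqrt(2)*b^2/2 + sqrt(2)*b


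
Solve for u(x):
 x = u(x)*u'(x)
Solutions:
 u(x) = -sqrt(C1 + x^2)
 u(x) = sqrt(C1 + x^2)


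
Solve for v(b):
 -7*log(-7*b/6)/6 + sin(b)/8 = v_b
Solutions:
 v(b) = C1 - 7*b*log(-b)/6 - 7*b*log(7)/6 + 7*b/6 + 7*b*log(6)/6 - cos(b)/8


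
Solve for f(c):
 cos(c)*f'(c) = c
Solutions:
 f(c) = C1 + Integral(c/cos(c), c)


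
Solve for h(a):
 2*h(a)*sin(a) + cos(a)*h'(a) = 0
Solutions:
 h(a) = C1*cos(a)^2


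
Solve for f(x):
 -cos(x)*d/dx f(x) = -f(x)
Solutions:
 f(x) = C1*sqrt(sin(x) + 1)/sqrt(sin(x) - 1)


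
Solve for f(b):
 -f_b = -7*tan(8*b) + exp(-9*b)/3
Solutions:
 f(b) = C1 + 7*log(tan(8*b)^2 + 1)/16 + exp(-9*b)/27


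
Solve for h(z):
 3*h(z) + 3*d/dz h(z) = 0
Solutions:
 h(z) = C1*exp(-z)


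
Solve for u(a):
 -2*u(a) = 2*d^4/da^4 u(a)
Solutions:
 u(a) = (C1*sin(sqrt(2)*a/2) + C2*cos(sqrt(2)*a/2))*exp(-sqrt(2)*a/2) + (C3*sin(sqrt(2)*a/2) + C4*cos(sqrt(2)*a/2))*exp(sqrt(2)*a/2)


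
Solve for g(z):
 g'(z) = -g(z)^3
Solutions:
 g(z) = -sqrt(2)*sqrt(-1/(C1 - z))/2
 g(z) = sqrt(2)*sqrt(-1/(C1 - z))/2


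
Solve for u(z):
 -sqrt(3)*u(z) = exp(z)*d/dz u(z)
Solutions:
 u(z) = C1*exp(sqrt(3)*exp(-z))


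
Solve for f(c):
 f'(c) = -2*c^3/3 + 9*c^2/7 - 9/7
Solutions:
 f(c) = C1 - c^4/6 + 3*c^3/7 - 9*c/7


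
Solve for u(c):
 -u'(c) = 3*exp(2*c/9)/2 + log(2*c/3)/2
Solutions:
 u(c) = C1 - c*log(c)/2 + c*(-log(2) + 1 + log(3))/2 - 27*exp(2*c/9)/4


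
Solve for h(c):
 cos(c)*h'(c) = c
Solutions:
 h(c) = C1 + Integral(c/cos(c), c)


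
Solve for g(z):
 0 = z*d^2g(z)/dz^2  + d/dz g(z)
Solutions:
 g(z) = C1 + C2*log(z)


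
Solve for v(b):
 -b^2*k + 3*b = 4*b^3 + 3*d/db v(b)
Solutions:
 v(b) = C1 - b^4/3 - b^3*k/9 + b^2/2


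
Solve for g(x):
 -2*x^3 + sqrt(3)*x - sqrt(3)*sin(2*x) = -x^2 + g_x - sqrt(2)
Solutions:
 g(x) = C1 - x^4/2 + x^3/3 + sqrt(3)*x^2/2 + sqrt(2)*x + sqrt(3)*cos(2*x)/2


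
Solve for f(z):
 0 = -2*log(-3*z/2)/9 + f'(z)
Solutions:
 f(z) = C1 + 2*z*log(-z)/9 + 2*z*(-1 - log(2) + log(3))/9


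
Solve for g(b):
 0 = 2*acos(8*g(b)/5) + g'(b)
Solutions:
 Integral(1/acos(8*_y/5), (_y, g(b))) = C1 - 2*b


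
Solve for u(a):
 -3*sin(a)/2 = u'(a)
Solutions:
 u(a) = C1 + 3*cos(a)/2


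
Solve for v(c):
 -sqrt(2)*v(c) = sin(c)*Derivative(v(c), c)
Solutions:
 v(c) = C1*(cos(c) + 1)^(sqrt(2)/2)/(cos(c) - 1)^(sqrt(2)/2)


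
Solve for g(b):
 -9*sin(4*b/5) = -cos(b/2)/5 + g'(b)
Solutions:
 g(b) = C1 + 2*sin(b/2)/5 + 45*cos(4*b/5)/4


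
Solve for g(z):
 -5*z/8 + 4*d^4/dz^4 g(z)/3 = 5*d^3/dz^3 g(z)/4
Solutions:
 g(z) = C1 + C2*z + C3*z^2 + C4*exp(15*z/16) - z^4/48 - 4*z^3/45


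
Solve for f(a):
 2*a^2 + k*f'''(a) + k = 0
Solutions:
 f(a) = C1 + C2*a + C3*a^2 - a^5/(30*k) - a^3/6


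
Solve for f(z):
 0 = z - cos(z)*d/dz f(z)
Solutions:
 f(z) = C1 + Integral(z/cos(z), z)


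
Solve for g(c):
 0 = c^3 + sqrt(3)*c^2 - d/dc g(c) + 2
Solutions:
 g(c) = C1 + c^4/4 + sqrt(3)*c^3/3 + 2*c


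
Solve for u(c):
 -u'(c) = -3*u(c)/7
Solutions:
 u(c) = C1*exp(3*c/7)


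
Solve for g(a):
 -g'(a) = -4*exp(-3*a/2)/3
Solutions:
 g(a) = C1 - 8*exp(-3*a/2)/9


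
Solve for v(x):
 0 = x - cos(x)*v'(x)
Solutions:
 v(x) = C1 + Integral(x/cos(x), x)


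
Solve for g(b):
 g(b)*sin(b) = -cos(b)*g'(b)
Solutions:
 g(b) = C1*cos(b)


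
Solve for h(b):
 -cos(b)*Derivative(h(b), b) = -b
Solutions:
 h(b) = C1 + Integral(b/cos(b), b)


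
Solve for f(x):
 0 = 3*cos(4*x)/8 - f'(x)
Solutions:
 f(x) = C1 + 3*sin(4*x)/32


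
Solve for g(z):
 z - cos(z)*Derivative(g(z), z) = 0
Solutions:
 g(z) = C1 + Integral(z/cos(z), z)


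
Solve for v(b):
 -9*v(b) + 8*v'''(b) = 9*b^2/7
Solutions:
 v(b) = C3*exp(3^(2/3)*b/2) - b^2/7 + (C1*sin(3*3^(1/6)*b/4) + C2*cos(3*3^(1/6)*b/4))*exp(-3^(2/3)*b/4)


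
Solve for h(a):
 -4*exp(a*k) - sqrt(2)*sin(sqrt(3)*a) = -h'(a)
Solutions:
 h(a) = C1 - sqrt(6)*cos(sqrt(3)*a)/3 + 4*exp(a*k)/k


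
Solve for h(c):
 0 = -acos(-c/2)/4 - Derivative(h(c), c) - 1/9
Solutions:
 h(c) = C1 - c*acos(-c/2)/4 - c/9 - sqrt(4 - c^2)/4


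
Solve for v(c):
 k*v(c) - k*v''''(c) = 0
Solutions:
 v(c) = C1*exp(-c) + C2*exp(c) + C3*sin(c) + C4*cos(c)


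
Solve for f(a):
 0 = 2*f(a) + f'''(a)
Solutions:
 f(a) = C3*exp(-2^(1/3)*a) + (C1*sin(2^(1/3)*sqrt(3)*a/2) + C2*cos(2^(1/3)*sqrt(3)*a/2))*exp(2^(1/3)*a/2)


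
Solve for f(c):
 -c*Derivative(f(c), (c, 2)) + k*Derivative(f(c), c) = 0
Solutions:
 f(c) = C1 + c^(re(k) + 1)*(C2*sin(log(c)*Abs(im(k))) + C3*cos(log(c)*im(k)))


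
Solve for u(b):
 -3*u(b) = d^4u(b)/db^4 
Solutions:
 u(b) = (C1*sin(sqrt(2)*3^(1/4)*b/2) + C2*cos(sqrt(2)*3^(1/4)*b/2))*exp(-sqrt(2)*3^(1/4)*b/2) + (C3*sin(sqrt(2)*3^(1/4)*b/2) + C4*cos(sqrt(2)*3^(1/4)*b/2))*exp(sqrt(2)*3^(1/4)*b/2)


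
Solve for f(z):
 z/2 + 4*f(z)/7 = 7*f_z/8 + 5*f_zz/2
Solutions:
 f(z) = C1*exp(z*(-49 + sqrt(20321))/280) + C2*exp(-z*(49 + sqrt(20321))/280) - 7*z/8 - 343/256


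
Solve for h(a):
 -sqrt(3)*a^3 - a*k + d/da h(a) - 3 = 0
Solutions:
 h(a) = C1 + sqrt(3)*a^4/4 + a^2*k/2 + 3*a


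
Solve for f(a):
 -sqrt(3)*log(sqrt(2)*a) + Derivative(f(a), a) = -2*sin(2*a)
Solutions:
 f(a) = C1 + sqrt(3)*a*(log(a) - 1) + sqrt(3)*a*log(2)/2 + cos(2*a)


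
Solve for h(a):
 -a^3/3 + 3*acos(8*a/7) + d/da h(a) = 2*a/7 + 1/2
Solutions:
 h(a) = C1 + a^4/12 + a^2/7 - 3*a*acos(8*a/7) + a/2 + 3*sqrt(49 - 64*a^2)/8


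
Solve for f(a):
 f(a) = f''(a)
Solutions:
 f(a) = C1*exp(-a) + C2*exp(a)


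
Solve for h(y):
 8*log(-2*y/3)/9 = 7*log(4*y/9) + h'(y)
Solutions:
 h(y) = C1 - 55*y*log(y)/9 + y*(-118*log(2) + 55 + 118*log(3) + 8*I*pi)/9


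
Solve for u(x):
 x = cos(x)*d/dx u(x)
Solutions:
 u(x) = C1 + Integral(x/cos(x), x)


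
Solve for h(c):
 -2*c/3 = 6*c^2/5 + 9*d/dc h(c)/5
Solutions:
 h(c) = C1 - 2*c^3/9 - 5*c^2/27


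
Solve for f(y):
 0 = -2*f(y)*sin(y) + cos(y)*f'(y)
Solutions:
 f(y) = C1/cos(y)^2


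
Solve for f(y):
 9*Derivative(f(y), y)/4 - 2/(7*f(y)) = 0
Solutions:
 f(y) = -sqrt(C1 + 112*y)/21
 f(y) = sqrt(C1 + 112*y)/21


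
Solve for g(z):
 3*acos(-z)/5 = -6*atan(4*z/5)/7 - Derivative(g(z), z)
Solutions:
 g(z) = C1 - 3*z*acos(-z)/5 - 6*z*atan(4*z/5)/7 - 3*sqrt(1 - z^2)/5 + 15*log(16*z^2 + 25)/28


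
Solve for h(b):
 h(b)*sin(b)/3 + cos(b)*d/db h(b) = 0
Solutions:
 h(b) = C1*cos(b)^(1/3)


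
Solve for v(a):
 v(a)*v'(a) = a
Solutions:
 v(a) = -sqrt(C1 + a^2)
 v(a) = sqrt(C1 + a^2)


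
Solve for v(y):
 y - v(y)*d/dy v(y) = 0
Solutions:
 v(y) = -sqrt(C1 + y^2)
 v(y) = sqrt(C1 + y^2)


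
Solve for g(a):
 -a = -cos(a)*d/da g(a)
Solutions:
 g(a) = C1 + Integral(a/cos(a), a)


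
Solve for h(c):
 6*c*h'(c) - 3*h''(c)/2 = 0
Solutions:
 h(c) = C1 + C2*erfi(sqrt(2)*c)


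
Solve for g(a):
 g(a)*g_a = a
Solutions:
 g(a) = -sqrt(C1 + a^2)
 g(a) = sqrt(C1 + a^2)


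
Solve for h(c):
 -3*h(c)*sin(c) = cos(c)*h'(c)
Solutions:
 h(c) = C1*cos(c)^3


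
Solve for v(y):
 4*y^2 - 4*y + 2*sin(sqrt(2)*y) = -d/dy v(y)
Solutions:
 v(y) = C1 - 4*y^3/3 + 2*y^2 + sqrt(2)*cos(sqrt(2)*y)


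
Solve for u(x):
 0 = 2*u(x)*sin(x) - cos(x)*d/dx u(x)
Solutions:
 u(x) = C1/cos(x)^2


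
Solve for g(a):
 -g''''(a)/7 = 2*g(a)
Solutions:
 g(a) = (C1*sin(2^(3/4)*7^(1/4)*a/2) + C2*cos(2^(3/4)*7^(1/4)*a/2))*exp(-2^(3/4)*7^(1/4)*a/2) + (C3*sin(2^(3/4)*7^(1/4)*a/2) + C4*cos(2^(3/4)*7^(1/4)*a/2))*exp(2^(3/4)*7^(1/4)*a/2)


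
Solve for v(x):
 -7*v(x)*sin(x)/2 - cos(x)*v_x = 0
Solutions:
 v(x) = C1*cos(x)^(7/2)


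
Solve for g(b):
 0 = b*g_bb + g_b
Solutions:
 g(b) = C1 + C2*log(b)


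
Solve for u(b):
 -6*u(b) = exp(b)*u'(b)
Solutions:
 u(b) = C1*exp(6*exp(-b))


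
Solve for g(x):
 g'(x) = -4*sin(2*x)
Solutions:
 g(x) = C1 + 2*cos(2*x)


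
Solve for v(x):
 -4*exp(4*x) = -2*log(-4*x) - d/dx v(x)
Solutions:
 v(x) = C1 - 2*x*log(-x) + 2*x*(1 - 2*log(2)) + exp(4*x)


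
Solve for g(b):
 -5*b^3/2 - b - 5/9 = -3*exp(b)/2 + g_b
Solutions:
 g(b) = C1 - 5*b^4/8 - b^2/2 - 5*b/9 + 3*exp(b)/2


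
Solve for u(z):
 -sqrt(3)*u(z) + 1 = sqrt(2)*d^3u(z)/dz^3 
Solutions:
 u(z) = C3*exp(-2^(5/6)*3^(1/6)*z/2) + (C1*sin(2^(5/6)*3^(2/3)*z/4) + C2*cos(2^(5/6)*3^(2/3)*z/4))*exp(2^(5/6)*3^(1/6)*z/4) + sqrt(3)/3


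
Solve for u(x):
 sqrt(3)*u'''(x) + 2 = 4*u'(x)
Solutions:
 u(x) = C1 + C2*exp(-2*3^(3/4)*x/3) + C3*exp(2*3^(3/4)*x/3) + x/2


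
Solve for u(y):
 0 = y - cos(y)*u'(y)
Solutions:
 u(y) = C1 + Integral(y/cos(y), y)


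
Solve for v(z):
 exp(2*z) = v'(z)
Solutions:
 v(z) = C1 + exp(2*z)/2


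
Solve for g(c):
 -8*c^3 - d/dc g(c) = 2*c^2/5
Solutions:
 g(c) = C1 - 2*c^4 - 2*c^3/15


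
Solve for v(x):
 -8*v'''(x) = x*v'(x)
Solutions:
 v(x) = C1 + Integral(C2*airyai(-x/2) + C3*airybi(-x/2), x)


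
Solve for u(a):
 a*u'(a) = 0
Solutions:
 u(a) = C1


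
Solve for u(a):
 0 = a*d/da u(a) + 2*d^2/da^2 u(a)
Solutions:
 u(a) = C1 + C2*erf(a/2)


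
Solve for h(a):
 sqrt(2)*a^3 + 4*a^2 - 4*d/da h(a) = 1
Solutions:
 h(a) = C1 + sqrt(2)*a^4/16 + a^3/3 - a/4


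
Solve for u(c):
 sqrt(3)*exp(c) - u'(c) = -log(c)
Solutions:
 u(c) = C1 + c*log(c) - c + sqrt(3)*exp(c)


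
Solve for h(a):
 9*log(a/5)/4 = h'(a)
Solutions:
 h(a) = C1 + 9*a*log(a)/4 - 9*a*log(5)/4 - 9*a/4


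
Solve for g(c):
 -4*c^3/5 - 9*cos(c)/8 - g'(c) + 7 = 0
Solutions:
 g(c) = C1 - c^4/5 + 7*c - 9*sin(c)/8


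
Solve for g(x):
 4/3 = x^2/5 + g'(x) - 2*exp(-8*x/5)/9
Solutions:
 g(x) = C1 - x^3/15 + 4*x/3 - 5*exp(-8*x/5)/36


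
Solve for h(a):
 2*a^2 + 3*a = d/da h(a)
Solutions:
 h(a) = C1 + 2*a^3/3 + 3*a^2/2


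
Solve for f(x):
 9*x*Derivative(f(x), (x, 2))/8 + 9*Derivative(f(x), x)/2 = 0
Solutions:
 f(x) = C1 + C2/x^3


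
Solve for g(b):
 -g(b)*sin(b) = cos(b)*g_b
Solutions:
 g(b) = C1*cos(b)


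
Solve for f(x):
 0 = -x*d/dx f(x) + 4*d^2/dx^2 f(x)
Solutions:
 f(x) = C1 + C2*erfi(sqrt(2)*x/4)


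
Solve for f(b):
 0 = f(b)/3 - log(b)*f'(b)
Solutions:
 f(b) = C1*exp(li(b)/3)


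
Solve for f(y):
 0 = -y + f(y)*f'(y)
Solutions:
 f(y) = -sqrt(C1 + y^2)
 f(y) = sqrt(C1 + y^2)


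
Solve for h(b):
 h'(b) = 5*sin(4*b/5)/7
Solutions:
 h(b) = C1 - 25*cos(4*b/5)/28


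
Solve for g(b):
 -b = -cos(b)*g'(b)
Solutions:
 g(b) = C1 + Integral(b/cos(b), b)


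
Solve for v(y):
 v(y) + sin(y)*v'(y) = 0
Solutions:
 v(y) = C1*sqrt(cos(y) + 1)/sqrt(cos(y) - 1)


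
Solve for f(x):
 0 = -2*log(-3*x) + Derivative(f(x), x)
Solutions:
 f(x) = C1 + 2*x*log(-x) + 2*x*(-1 + log(3))


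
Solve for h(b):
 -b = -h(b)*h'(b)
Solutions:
 h(b) = -sqrt(C1 + b^2)
 h(b) = sqrt(C1 + b^2)


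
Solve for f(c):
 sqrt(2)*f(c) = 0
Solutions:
 f(c) = 0


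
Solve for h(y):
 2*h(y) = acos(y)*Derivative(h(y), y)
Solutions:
 h(y) = C1*exp(2*Integral(1/acos(y), y))


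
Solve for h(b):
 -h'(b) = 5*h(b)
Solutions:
 h(b) = C1*exp(-5*b)


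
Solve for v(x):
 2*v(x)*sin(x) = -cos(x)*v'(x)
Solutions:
 v(x) = C1*cos(x)^2


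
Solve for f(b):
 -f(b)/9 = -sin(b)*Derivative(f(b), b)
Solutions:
 f(b) = C1*(cos(b) - 1)^(1/18)/(cos(b) + 1)^(1/18)


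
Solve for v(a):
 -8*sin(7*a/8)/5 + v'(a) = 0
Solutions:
 v(a) = C1 - 64*cos(7*a/8)/35


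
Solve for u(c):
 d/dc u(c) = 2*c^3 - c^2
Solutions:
 u(c) = C1 + c^4/2 - c^3/3


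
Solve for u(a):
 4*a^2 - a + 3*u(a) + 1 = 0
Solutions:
 u(a) = -4*a^2/3 + a/3 - 1/3


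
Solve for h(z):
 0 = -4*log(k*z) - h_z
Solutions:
 h(z) = C1 - 4*z*log(k*z) + 4*z


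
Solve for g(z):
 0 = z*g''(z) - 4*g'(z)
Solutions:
 g(z) = C1 + C2*z^5


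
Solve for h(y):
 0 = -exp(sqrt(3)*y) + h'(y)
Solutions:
 h(y) = C1 + sqrt(3)*exp(sqrt(3)*y)/3


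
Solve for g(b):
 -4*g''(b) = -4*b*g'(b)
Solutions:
 g(b) = C1 + C2*erfi(sqrt(2)*b/2)


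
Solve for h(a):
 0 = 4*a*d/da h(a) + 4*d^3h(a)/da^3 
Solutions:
 h(a) = C1 + Integral(C2*airyai(-a) + C3*airybi(-a), a)


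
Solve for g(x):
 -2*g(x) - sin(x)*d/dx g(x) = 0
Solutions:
 g(x) = C1*(cos(x) + 1)/(cos(x) - 1)


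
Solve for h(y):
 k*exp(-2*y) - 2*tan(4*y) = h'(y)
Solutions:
 h(y) = C1 - k*exp(-2*y)/2 - log(tan(4*y)^2 + 1)/4


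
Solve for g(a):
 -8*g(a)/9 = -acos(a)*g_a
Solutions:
 g(a) = C1*exp(8*Integral(1/acos(a), a)/9)


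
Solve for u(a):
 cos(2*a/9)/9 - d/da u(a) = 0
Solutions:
 u(a) = C1 + sin(2*a/9)/2


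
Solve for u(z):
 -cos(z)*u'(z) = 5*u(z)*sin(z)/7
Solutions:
 u(z) = C1*cos(z)^(5/7)


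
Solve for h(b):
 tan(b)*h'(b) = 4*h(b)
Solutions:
 h(b) = C1*sin(b)^4


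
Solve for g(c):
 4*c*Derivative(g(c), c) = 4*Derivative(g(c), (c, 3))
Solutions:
 g(c) = C1 + Integral(C2*airyai(c) + C3*airybi(c), c)


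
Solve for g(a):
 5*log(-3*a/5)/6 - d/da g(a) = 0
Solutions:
 g(a) = C1 + 5*a*log(-a)/6 + 5*a*(-log(5) - 1 + log(3))/6


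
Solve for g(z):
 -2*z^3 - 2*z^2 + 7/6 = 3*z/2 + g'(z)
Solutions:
 g(z) = C1 - z^4/2 - 2*z^3/3 - 3*z^2/4 + 7*z/6


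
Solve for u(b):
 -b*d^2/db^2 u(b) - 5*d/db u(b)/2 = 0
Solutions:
 u(b) = C1 + C2/b^(3/2)


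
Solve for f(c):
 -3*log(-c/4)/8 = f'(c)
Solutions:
 f(c) = C1 - 3*c*log(-c)/8 + 3*c*(1 + 2*log(2))/8


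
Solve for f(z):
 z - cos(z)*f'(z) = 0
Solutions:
 f(z) = C1 + Integral(z/cos(z), z)


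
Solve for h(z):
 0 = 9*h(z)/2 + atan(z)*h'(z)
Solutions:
 h(z) = C1*exp(-9*Integral(1/atan(z), z)/2)


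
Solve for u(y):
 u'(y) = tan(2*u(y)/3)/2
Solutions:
 u(y) = -3*asin(C1*exp(y/3))/2 + 3*pi/2
 u(y) = 3*asin(C1*exp(y/3))/2


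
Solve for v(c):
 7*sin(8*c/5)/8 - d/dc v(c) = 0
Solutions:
 v(c) = C1 - 35*cos(8*c/5)/64


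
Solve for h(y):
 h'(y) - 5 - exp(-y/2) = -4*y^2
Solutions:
 h(y) = C1 - 4*y^3/3 + 5*y - 2*exp(-y/2)


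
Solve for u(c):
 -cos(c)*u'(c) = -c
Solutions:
 u(c) = C1 + Integral(c/cos(c), c)


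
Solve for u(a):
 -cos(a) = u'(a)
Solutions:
 u(a) = C1 - sin(a)


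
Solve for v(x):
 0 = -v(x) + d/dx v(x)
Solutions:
 v(x) = C1*exp(x)


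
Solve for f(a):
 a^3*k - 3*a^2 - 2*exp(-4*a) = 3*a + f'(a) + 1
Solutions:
 f(a) = C1 + a^4*k/4 - a^3 - 3*a^2/2 - a + exp(-4*a)/2


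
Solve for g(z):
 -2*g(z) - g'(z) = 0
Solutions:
 g(z) = C1*exp(-2*z)


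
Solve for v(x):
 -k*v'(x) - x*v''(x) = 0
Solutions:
 v(x) = C1 + x^(1 - re(k))*(C2*sin(log(x)*Abs(im(k))) + C3*cos(log(x)*im(k)))


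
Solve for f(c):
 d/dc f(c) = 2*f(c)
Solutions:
 f(c) = C1*exp(2*c)


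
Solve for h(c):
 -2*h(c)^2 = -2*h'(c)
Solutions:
 h(c) = -1/(C1 + c)


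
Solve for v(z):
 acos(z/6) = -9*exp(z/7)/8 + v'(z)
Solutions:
 v(z) = C1 + z*acos(z/6) - sqrt(36 - z^2) + 63*exp(z/7)/8


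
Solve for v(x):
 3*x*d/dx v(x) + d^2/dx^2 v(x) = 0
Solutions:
 v(x) = C1 + C2*erf(sqrt(6)*x/2)


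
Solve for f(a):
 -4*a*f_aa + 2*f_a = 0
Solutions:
 f(a) = C1 + C2*a^(3/2)


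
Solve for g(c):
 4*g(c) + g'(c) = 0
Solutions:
 g(c) = C1*exp(-4*c)


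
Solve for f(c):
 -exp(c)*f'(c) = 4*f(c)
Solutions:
 f(c) = C1*exp(4*exp(-c))


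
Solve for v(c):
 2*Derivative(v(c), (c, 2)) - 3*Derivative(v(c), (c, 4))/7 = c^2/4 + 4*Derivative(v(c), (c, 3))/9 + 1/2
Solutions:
 v(c) = C1 + C2*c + C3*exp(c*(-14 + sqrt(3598))/27) + C4*exp(-c*(14 + sqrt(3598))/27) + c^4/96 + c^3/108 + 1433*c^2/9072


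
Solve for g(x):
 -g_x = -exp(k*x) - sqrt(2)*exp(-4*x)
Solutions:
 g(x) = C1 - sqrt(2)*exp(-4*x)/4 + exp(k*x)/k


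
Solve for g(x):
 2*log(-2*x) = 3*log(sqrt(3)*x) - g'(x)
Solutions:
 g(x) = C1 + x*log(x) + x*(-2*log(2) - 1 + 3*log(3)/2 - 2*I*pi)


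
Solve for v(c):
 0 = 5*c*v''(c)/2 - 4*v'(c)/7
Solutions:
 v(c) = C1 + C2*c^(43/35)


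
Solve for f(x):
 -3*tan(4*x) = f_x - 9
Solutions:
 f(x) = C1 + 9*x + 3*log(cos(4*x))/4


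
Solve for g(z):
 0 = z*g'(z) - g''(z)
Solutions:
 g(z) = C1 + C2*erfi(sqrt(2)*z/2)


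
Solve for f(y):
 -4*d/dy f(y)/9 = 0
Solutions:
 f(y) = C1


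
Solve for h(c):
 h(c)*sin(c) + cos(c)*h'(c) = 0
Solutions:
 h(c) = C1*cos(c)


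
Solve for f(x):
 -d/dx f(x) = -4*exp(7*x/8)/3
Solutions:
 f(x) = C1 + 32*exp(7*x/8)/21


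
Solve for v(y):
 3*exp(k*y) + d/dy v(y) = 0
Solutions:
 v(y) = C1 - 3*exp(k*y)/k


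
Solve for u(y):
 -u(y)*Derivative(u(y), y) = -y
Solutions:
 u(y) = -sqrt(C1 + y^2)
 u(y) = sqrt(C1 + y^2)


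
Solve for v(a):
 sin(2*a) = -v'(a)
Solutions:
 v(a) = C1 + cos(2*a)/2


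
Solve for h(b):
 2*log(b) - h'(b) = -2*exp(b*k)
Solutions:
 h(b) = C1 + 2*b*log(b) - 2*b + Piecewise((2*exp(b*k)/k, Ne(k, 0)), (2*b, True))


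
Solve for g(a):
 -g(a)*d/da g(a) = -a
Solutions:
 g(a) = -sqrt(C1 + a^2)
 g(a) = sqrt(C1 + a^2)


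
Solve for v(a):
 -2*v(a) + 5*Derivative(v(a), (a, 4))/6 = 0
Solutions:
 v(a) = C1*exp(-sqrt(2)*3^(1/4)*5^(3/4)*a/5) + C2*exp(sqrt(2)*3^(1/4)*5^(3/4)*a/5) + C3*sin(sqrt(2)*3^(1/4)*5^(3/4)*a/5) + C4*cos(sqrt(2)*3^(1/4)*5^(3/4)*a/5)


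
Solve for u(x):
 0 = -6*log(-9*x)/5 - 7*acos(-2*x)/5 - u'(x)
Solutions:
 u(x) = C1 - 6*x*log(-x)/5 - 7*x*acos(-2*x)/5 - 12*x*log(3)/5 + 6*x/5 - 7*sqrt(1 - 4*x^2)/10


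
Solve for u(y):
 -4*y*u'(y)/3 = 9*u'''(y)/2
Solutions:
 u(y) = C1 + Integral(C2*airyai(-2*y/3) + C3*airybi(-2*y/3), y)


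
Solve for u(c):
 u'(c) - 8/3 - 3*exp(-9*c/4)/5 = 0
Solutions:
 u(c) = C1 + 8*c/3 - 4*exp(-9*c/4)/15


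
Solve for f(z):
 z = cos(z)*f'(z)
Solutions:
 f(z) = C1 + Integral(z/cos(z), z)


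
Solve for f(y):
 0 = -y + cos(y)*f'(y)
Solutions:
 f(y) = C1 + Integral(y/cos(y), y)


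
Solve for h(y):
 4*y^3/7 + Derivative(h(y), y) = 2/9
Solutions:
 h(y) = C1 - y^4/7 + 2*y/9


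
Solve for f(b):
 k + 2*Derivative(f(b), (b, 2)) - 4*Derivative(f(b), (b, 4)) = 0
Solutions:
 f(b) = C1 + C2*b + C3*exp(-sqrt(2)*b/2) + C4*exp(sqrt(2)*b/2) - b^2*k/4


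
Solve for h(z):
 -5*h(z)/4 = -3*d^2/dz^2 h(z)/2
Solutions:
 h(z) = C1*exp(-sqrt(30)*z/6) + C2*exp(sqrt(30)*z/6)


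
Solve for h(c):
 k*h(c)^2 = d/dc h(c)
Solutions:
 h(c) = -1/(C1 + c*k)


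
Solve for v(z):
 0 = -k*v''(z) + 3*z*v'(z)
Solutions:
 v(z) = C1 + C2*erf(sqrt(6)*z*sqrt(-1/k)/2)/sqrt(-1/k)


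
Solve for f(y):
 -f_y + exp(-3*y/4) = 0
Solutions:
 f(y) = C1 - 4*exp(-3*y/4)/3


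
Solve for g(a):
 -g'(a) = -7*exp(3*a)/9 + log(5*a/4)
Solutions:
 g(a) = C1 - a*log(a) + a*(-log(5) + 1 + 2*log(2)) + 7*exp(3*a)/27


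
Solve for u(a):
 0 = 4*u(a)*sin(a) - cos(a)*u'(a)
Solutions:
 u(a) = C1/cos(a)^4


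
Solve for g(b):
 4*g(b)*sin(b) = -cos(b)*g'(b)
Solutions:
 g(b) = C1*cos(b)^4


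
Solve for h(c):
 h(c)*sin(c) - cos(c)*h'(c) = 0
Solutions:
 h(c) = C1/cos(c)


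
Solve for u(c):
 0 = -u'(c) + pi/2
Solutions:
 u(c) = C1 + pi*c/2


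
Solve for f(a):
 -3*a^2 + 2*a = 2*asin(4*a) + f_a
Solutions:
 f(a) = C1 - a^3 + a^2 - 2*a*asin(4*a) - sqrt(1 - 16*a^2)/2


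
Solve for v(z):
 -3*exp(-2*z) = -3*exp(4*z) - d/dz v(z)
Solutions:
 v(z) = C1 - 3*exp(4*z)/4 - 3*exp(-2*z)/2


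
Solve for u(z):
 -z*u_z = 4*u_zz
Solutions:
 u(z) = C1 + C2*erf(sqrt(2)*z/4)


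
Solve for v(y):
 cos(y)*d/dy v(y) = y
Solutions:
 v(y) = C1 + Integral(y/cos(y), y)


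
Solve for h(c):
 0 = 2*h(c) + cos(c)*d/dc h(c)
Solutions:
 h(c) = C1*(sin(c) - 1)/(sin(c) + 1)


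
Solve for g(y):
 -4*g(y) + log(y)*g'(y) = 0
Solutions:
 g(y) = C1*exp(4*li(y))


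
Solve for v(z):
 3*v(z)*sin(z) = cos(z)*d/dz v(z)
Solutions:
 v(z) = C1/cos(z)^3


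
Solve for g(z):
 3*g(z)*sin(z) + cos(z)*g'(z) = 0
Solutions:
 g(z) = C1*cos(z)^3


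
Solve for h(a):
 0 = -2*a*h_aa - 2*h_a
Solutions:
 h(a) = C1 + C2*log(a)


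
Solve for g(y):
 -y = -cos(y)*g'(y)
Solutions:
 g(y) = C1 + Integral(y/cos(y), y)


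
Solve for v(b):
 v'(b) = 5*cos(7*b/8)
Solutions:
 v(b) = C1 + 40*sin(7*b/8)/7


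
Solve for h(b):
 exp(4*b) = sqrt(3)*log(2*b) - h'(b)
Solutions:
 h(b) = C1 + sqrt(3)*b*log(b) + sqrt(3)*b*(-1 + log(2)) - exp(4*b)/4


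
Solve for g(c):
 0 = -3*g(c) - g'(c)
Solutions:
 g(c) = C1*exp(-3*c)


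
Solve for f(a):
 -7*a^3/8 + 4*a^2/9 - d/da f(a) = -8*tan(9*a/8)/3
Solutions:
 f(a) = C1 - 7*a^4/32 + 4*a^3/27 - 64*log(cos(9*a/8))/27


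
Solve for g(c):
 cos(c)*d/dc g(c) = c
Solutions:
 g(c) = C1 + Integral(c/cos(c), c)


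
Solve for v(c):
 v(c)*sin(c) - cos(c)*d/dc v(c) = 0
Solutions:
 v(c) = C1/cos(c)


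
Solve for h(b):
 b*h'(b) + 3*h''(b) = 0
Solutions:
 h(b) = C1 + C2*erf(sqrt(6)*b/6)


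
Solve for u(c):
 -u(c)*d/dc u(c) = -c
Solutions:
 u(c) = -sqrt(C1 + c^2)
 u(c) = sqrt(C1 + c^2)


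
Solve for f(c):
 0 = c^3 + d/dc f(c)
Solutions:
 f(c) = C1 - c^4/4


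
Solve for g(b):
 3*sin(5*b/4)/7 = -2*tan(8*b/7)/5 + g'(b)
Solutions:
 g(b) = C1 - 7*log(cos(8*b/7))/20 - 12*cos(5*b/4)/35


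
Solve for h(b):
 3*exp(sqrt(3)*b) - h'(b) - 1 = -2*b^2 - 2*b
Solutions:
 h(b) = C1 + 2*b^3/3 + b^2 - b + sqrt(3)*exp(sqrt(3)*b)


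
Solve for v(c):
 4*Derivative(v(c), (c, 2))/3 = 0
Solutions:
 v(c) = C1 + C2*c


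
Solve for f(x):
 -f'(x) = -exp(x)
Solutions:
 f(x) = C1 + exp(x)
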